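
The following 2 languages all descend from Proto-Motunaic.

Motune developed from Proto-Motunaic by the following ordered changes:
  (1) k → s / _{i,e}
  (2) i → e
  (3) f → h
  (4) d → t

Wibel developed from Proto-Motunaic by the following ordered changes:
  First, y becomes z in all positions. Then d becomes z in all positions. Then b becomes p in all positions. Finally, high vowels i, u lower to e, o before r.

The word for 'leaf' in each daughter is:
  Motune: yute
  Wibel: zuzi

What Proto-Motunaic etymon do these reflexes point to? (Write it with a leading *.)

*yudi

Position 1: Motune has y, Wibel has z. Motune preserves y here (none of its changes turn any other segment into y), so the proto-segment is *y.
Position 4: Motune has e, Wibel has i. Wibel preserves i here (none of its changes turn any other segment into i), so the proto-segment is *i.
This points to *yudi. Verify forward in each daughter:
Motune: *yudi
  yudi (rule 1 does not apply)
  yudi → yude   [vowel merger]
  yude (rule 3 does not apply)
  yude → yute   [unconditioned shift]
  giving Motune yute.
Wibel: *yudi
  yudi → zudi   [unconditioned shift]
  zudi → zuzi   [unconditioned shift]
  zuzi (rule 3 does not apply)
  zuzi (rule 4 does not apply)
  giving Wibel zuzi.
Only *yudi yields all of Motune yute, Wibel zuzi.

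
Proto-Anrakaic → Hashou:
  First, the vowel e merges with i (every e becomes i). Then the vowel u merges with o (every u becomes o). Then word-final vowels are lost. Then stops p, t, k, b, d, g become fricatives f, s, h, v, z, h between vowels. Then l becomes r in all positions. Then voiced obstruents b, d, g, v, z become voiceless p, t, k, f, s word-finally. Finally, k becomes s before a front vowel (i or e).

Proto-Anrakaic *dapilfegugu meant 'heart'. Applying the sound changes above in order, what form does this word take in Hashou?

dafirfihok

Hashou: start from *dapilfegugu.
  rule 1 (vowel merger): dapilfegugu → dapilfigugu
  rule 2 (vowel merger): dapilfigugu → dapilfigogo
  rule 3 (apocope): dapilfigogo → dapilfigog
  rule 4 (intervocalic lenition): dapilfigog → dafilfihog
  rule 5 (unconditioned shift): dafilfihog → dafirfihog
  rule 6 (final devoicing): dafirfihog → dafirfihok
  rule 7: no change — dafirfihok
  ⇒ Hashou dafirfihok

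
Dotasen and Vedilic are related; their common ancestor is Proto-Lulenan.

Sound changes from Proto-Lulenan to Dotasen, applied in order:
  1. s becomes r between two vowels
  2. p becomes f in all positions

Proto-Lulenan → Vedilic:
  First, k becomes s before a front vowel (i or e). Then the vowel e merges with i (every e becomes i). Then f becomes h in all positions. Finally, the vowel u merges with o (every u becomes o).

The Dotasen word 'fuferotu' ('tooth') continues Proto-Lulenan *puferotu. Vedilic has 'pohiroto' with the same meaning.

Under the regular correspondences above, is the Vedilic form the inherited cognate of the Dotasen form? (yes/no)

Derive the expected Vedilic reflex of *puferotu:
Vedilic: start from *puferotu.
  rule 1: no change — puferotu
  rule 2 (vowel merger): puferotu → pufirotu
  rule 3 (unconditioned shift): pufirotu → puhirotu
  rule 4 (vowel merger): puhirotu → pohiroto
  ⇒ Vedilic pohiroto
Vedilic 'pohiroto' matches the regular reflex exactly, so the pair is cognate.

yes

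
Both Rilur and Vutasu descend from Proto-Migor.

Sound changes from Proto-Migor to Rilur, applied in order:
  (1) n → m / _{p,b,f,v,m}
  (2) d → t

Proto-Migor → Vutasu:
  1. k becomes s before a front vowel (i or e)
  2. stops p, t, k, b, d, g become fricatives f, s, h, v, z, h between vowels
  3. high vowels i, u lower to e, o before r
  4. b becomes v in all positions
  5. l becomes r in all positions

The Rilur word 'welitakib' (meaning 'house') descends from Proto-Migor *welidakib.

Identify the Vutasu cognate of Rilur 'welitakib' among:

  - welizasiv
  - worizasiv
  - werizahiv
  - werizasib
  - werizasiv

werizasiv

Vutasu: *welidakib > welidasib > welizasib > welizasiv > werizasiv  (by palatalisation, intervocalic lenition, unconditioned shift, unconditioned shift)
Among the options, 'werizasiv' alone shows every Vutasu change applied in order.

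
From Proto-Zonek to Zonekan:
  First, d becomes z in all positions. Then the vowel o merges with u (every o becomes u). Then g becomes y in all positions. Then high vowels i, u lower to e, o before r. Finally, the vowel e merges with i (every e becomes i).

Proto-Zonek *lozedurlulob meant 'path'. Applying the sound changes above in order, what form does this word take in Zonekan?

luzizorlulub

Zonekan: *lozedurlulob
  lozedurlulob → lozezurlulob   [unconditioned shift]
  lozezurlulob → luzezurlulub   [vowel merger]
  luzezurlulub (rule 3 does not apply)
  luzezurlulub → luzezorlulub   [pre-rhotic lowering]
  luzezorlulub → luzizorlulub   [vowel merger]
  giving Zonekan luzizorlulub.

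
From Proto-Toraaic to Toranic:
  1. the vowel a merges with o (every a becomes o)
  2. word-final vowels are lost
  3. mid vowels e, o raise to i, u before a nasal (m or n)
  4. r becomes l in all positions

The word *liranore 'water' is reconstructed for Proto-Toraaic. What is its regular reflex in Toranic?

Toranic: start from *liranore.
  rule 1 (vowel merger): liranore → lironore
  rule 2 (apocope): lironore → lironor
  rule 3 (pre-nasal raising): lironor → lirunor
  rule 4 (unconditioned shift): lirunor → lilunol
  ⇒ Toranic lilunol

lilunol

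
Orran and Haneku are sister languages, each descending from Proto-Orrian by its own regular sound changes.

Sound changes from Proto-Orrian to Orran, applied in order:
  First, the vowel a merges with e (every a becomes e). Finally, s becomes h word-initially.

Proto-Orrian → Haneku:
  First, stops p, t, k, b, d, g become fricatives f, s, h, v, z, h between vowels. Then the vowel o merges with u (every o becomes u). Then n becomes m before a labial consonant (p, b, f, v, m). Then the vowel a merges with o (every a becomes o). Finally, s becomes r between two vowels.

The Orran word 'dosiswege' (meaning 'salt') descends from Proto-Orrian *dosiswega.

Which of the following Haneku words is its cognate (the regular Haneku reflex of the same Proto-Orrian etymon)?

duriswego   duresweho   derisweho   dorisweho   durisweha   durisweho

Haneku: *dosiswega
  dosiswega → dosisweha   [intervocalic lenition]
  dosisweha → dusisweha   [vowel merger]
  dusisweha (rule 3 does not apply)
  dusisweha → dusisweho   [vowel merger]
  dusisweho → durisweho   [rhotacism]
  giving Haneku durisweho.
Only 'durisweho' matches the regular Haneku development of *dosiswega.

durisweho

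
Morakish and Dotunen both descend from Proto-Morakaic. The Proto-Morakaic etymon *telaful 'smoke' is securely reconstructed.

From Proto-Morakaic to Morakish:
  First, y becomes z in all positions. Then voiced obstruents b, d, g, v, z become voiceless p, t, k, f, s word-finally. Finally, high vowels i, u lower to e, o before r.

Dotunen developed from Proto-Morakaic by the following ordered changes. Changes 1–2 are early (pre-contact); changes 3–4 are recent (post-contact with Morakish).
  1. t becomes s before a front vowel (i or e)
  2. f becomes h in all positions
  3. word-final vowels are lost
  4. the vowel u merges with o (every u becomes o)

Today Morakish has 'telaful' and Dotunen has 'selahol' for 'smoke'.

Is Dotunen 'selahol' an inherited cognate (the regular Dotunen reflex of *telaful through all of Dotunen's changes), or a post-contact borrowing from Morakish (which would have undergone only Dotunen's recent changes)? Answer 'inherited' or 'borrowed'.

inherited

If inherited, *telaful would pass through all of Dotunen's changes:
Dotunen: *telaful
  telaful → selaful   [palatalisation]
  selaful → selahul   [unconditioned shift]
  selahul (rule 3 does not apply)
  selahul → selahol   [vowel merger]
  giving Dotunen selahol.
If borrowed from Morakish 'telaful' after the early changes, it would undergo only the recent ones:
  rule 3 (apocope): no change (telaful)
  rule 4 (vowel merger): telaful → telafol
  ⇒ as a loan: telafol
Dotunen 'selahol' matches the inherited outcome exactly, so it is an inherited cognate, not a loan.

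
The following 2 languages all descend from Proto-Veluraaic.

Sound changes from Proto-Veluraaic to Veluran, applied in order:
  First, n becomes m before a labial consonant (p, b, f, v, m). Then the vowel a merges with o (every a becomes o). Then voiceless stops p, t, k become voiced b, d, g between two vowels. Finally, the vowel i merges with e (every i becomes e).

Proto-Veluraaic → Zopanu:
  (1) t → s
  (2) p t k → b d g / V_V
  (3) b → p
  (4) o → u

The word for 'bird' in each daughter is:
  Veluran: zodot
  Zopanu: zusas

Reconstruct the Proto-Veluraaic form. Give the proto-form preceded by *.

Position 3: Veluran has d, Zopanu has s. Taking the neighbouring segments as reconstructed: Veluran d could go back to *t or *d; Zopanu s could go back to *t or *s — the one source consistent with every daughter is *t.
Position 5: Veluran has t, Zopanu has s. Veluran preserves t here (none of its changes turn any other segment into t), so the proto-segment is *t.
Position 4: Veluran has o, Zopanu has a. Zopanu preserves a here (none of its changes turn any other segment into a), so the proto-segment is *a.
Verify the candidate proto-form against each daughter:
Veluran: start from *zotat.
  rule 1: no change — zotat
  rule 2 (vowel merger): zotat → zotot
  rule 3 (intervocalic voicing): zotot → zodot
  rule 4: no change — zodot
  ⇒ Veluran zodot
Zopanu: *zotat
  zotat → zosas   [unconditioned shift]
  zosas (rule 2 does not apply)
  zosas (rule 3 does not apply)
  zosas → zusas   [vowel merger]
  giving Zopanu zusas.
*zotat is the unique common source.

*zotat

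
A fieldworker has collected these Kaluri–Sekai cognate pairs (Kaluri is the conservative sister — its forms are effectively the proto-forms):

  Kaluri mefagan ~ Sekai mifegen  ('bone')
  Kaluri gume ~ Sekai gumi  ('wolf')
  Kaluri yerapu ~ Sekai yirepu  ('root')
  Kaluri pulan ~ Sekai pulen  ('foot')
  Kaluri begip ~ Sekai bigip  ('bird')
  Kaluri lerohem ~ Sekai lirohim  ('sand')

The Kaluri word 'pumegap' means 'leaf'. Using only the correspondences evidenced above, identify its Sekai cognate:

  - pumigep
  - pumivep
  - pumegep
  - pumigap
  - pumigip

begip ~ bigip — Kaluri e corresponds to Sekai i after a consonant, before a consonant other than r, m, n, p, b, f, v.
yerapu ~ yirepu — Kaluri a corresponds to Sekai e after a consonant, before a labial obstruent.
Applying these to Kaluri 'pumegap':
  pumegap → pumigap   (e→i after a consonant, before a consonant other than r, m, n, p, b, f, v)
  pumigap → pumigep   (a→e after a consonant, before a labial obstruent)
So the Sekai cognate is 'pumigep'.

pumigep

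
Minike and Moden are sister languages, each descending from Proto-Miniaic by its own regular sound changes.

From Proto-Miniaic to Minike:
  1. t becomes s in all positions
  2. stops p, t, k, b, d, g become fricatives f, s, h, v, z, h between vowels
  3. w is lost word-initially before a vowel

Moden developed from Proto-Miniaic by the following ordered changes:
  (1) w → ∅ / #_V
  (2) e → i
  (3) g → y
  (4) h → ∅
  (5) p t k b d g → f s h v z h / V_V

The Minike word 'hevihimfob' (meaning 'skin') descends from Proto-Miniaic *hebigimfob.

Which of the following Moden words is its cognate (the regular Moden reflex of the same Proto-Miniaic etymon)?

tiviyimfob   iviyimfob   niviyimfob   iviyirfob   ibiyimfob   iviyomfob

Moden: *hebigimfob > hibigimfob > hibiyimfob > ibiyimfob > iviyimfob  (by vowel merger, unconditioned shift, h-loss, intervocalic lenition)
Among the options, 'iviyimfob' alone shows every Moden change applied in order.

iviyimfob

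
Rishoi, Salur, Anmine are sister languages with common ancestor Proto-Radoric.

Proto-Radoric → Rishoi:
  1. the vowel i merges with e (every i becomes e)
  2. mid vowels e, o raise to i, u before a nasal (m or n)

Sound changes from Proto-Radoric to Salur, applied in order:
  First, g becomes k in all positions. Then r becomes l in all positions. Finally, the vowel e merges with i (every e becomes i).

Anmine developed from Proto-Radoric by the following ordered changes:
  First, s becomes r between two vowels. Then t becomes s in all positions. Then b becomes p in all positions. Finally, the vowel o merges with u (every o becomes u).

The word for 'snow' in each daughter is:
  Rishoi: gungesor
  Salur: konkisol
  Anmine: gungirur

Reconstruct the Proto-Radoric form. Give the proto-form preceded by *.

*gongisor

Position 8: Rishoi has r, Salur has l, Anmine has r. Rishoi preserves r here (none of its changes turn any other segment into r), so the proto-segment is *r.
Position 2: Rishoi has u, Salur has o, Anmine has u. Salur preserves o here (none of its changes turn any other segment into o), so the proto-segment is *o.
Position 4: Rishoi has g, Salur has k, Anmine has g. Rishoi preserves g here (none of its changes turn any other segment into g), so the proto-segment is *g.
This points to *gongisor. Verify forward in each daughter:
Rishoi: start from *gongisor.
  rule 1 (vowel merger): gongisor → gongesor
  rule 2 (pre-nasal raising): gongesor → gungesor
  ⇒ Rishoi gungesor
Salur: start from *gongisor.
  rule 1 (unconditioned shift): gongisor → konkisor
  rule 2 (unconditioned shift): konkisor → konkisol
  rule 3: no change — konkisol
  ⇒ Salur konkisol
Anmine: *gongisor > gongiror > gungirur  (by rhotacism, vowel merger)
Only *gongisor yields all of Rishoi gungesor, Salur konkisol, Anmine gungirur.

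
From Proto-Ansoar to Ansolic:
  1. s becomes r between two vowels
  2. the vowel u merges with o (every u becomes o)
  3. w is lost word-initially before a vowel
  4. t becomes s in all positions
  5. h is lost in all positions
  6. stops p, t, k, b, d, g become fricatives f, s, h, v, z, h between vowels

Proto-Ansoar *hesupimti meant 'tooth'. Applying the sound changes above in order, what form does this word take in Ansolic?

erofimsi

Ansolic: *hesupimti
  hesupimti → herupimti   [rhotacism]
  herupimti → heropimti   [vowel merger]
  heropimti (rule 3 does not apply)
  heropimti → heropimsi   [unconditioned shift]
  heropimsi → eropimsi   [h-loss]
  eropimsi → erofimsi   [intervocalic lenition]
  giving Ansolic erofimsi.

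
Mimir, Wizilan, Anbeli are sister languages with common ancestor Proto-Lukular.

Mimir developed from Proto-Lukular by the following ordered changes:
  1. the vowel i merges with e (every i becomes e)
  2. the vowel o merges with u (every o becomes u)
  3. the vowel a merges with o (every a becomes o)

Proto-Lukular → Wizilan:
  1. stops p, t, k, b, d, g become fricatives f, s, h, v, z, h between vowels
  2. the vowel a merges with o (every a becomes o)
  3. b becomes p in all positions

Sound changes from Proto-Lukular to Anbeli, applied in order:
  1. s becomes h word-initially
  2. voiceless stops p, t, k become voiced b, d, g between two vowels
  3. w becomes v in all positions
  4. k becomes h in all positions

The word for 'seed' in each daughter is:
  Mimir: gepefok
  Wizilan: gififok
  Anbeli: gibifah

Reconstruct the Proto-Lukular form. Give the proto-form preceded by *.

*gipifak

Position 7: Mimir has k, Wizilan has k, Anbeli has h. Mimir preserves k here (none of its changes turn any other segment into k), so the proto-segment is *k.
Position 3: Mimir has p, Wizilan has f, Anbeli has b. Mimir preserves p here (none of its changes turn any other segment into p), so the proto-segment is *p.
Continuing position by position gives *gipifak; check it forward:
Mimir: start from *gipifak.
  rule 1 (vowel merger): gipifak → gepefak
  rule 2: no change — gepefak
  rule 3 (vowel merger): gepefak → gepefok
  ⇒ Mimir gepefok
Wizilan: *gipifak
  gipifak → gififak   [intervocalic lenition]
  gififak → gififok   [vowel merger]
  gififok (rule 3 does not apply)
  giving Wizilan gififok.
Anbeli: *gipifak > gibifak > gibifah  (by intervocalic voicing, unconditioned shift)
No other proto-form is consistent with every reflex, so the reconstruction is *gipifak.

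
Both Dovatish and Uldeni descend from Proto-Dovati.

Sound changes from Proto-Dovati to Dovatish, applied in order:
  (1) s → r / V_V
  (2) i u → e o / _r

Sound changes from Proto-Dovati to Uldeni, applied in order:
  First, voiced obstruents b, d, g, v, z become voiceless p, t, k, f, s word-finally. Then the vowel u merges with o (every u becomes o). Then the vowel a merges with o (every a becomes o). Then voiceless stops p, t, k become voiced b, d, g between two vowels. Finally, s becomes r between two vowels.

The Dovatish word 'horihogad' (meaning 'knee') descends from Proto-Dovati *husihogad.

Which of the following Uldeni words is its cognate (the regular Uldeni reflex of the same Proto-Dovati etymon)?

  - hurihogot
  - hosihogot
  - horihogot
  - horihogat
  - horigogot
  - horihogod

Uldeni: *husihogad > husihogat > hosihogat > hosihogot > horihogot  (by final devoicing, vowel merger, vowel merger, rhotacism)
Among the options, 'horihogot' alone shows every Uldeni change applied in order.

horihogot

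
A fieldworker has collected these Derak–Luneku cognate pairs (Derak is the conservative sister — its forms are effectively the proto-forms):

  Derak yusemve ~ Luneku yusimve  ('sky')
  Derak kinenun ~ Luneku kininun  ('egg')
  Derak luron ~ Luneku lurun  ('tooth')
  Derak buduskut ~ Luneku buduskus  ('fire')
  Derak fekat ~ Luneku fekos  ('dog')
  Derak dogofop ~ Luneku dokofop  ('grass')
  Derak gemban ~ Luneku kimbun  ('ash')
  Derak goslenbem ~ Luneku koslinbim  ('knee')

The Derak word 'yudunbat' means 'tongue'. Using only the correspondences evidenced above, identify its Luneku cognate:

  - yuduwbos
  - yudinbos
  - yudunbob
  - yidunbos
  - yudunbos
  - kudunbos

fekat ~ fekos — Derak a corresponds to Luneku o after a consonant, before a consonant other than r, m, n, p, b, f, v.
buduskut ~ buduskus, fekat ~ fekos — Derak t corresponds to Luneku s word-finally.
Applying these to Derak 'yudunbat':
  yudunbat → yudunbot   (a→o after a consonant, before a consonant other than r, m, n, p, b, f, v)
  yudunbot → yudunbos   (t→s word-finally)
So the Luneku cognate is 'yudunbos'.

yudunbos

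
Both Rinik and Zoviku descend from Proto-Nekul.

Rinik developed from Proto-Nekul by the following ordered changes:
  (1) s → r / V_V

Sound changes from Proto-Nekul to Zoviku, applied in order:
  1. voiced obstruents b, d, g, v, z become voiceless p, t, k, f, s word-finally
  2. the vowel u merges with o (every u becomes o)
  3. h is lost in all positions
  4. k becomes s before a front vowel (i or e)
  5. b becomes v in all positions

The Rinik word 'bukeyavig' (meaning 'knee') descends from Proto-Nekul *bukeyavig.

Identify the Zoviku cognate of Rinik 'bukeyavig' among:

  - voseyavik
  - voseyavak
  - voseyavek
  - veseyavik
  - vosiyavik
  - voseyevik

Zoviku: start from *bukeyavig.
  rule 1 (final devoicing): bukeyavig → bukeyavik
  rule 2 (vowel merger): bukeyavik → bokeyavik
  rule 3: no change — bokeyavik
  rule 4 (palatalisation): bokeyavik → boseyavik
  rule 5 (unconditioned shift): boseyavik → voseyavik
  ⇒ Zoviku voseyavik
Among the options, 'voseyavik' alone shows every Zoviku change applied in order.

voseyavik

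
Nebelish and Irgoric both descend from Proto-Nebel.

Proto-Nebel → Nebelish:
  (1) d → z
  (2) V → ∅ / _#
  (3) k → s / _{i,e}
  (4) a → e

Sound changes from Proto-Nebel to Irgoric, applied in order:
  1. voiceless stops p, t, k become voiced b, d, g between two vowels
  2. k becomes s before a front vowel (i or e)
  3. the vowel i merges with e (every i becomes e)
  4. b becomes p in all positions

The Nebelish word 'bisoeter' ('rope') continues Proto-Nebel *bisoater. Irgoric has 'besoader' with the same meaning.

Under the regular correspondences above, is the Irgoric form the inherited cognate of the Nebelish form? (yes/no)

Derive the expected Irgoric reflex of *bisoater:
Irgoric: *bisoater
  bisoater → bisoader   [intervocalic voicing]
  bisoader (rule 2 does not apply)
  bisoader → besoader   [vowel merger]
  besoader → pesoader   [unconditioned shift]
  giving Irgoric pesoader.
The regular Irgoric reflex would be 'pesoader', but the attested form is 'besoader'. The correspondence is irregular, so they are not cognates (the Irgoric form has a different source).

no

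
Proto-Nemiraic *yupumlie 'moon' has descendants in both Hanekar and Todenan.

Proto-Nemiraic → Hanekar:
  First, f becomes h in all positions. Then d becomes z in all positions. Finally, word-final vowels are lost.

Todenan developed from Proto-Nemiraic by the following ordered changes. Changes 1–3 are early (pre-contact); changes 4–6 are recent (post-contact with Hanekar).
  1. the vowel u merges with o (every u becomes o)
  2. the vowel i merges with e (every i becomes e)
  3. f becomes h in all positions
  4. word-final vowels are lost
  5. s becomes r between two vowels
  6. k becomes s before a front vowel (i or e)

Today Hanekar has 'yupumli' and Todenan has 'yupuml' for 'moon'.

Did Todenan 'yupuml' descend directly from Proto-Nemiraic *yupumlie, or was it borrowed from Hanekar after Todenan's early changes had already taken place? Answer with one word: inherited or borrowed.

If inherited, *yupumlie would pass through all of Todenan's changes:
Todenan: *yupumlie > yopomlie > yopomlee > yopomle  (by vowel merger, vowel merger, apocope)
If borrowed from Hanekar 'yupumli' after the early changes, it would undergo only the recent ones:
  rule 4 (apocope): yupumli → yupuml
  rule 5 (rhotacism): no change (yupuml)
  rule 6 (palatalisation): no change (yupuml)
  ⇒ as a loan: yupuml
Todenan 'yupuml' matches the loan outcome 'yupuml', not the inherited 'yopomle' — it skipped the early Todenan changes, so it was borrowed from Hanekar.

borrowed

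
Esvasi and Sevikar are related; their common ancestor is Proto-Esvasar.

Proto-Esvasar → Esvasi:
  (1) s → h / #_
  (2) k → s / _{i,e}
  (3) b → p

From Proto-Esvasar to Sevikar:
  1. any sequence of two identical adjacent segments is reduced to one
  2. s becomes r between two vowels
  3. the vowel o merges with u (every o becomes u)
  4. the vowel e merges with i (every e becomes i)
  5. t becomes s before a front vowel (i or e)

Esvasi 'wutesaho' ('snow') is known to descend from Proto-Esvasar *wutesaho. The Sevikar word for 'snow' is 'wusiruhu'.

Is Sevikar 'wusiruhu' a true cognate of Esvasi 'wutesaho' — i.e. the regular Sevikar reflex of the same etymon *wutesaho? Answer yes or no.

Derive the expected Sevikar reflex of *wutesaho:
Sevikar: *wutesaho > wuteraho > wuterahu > wutirahu > wusirahu  (by rhotacism, vowel merger, vowel merger, palatalisation)
The regular Sevikar reflex would be 'wusirahu', but the attested form is 'wusiruhu'. The correspondence is irregular, so they are not cognates (the Sevikar form has a different source).

no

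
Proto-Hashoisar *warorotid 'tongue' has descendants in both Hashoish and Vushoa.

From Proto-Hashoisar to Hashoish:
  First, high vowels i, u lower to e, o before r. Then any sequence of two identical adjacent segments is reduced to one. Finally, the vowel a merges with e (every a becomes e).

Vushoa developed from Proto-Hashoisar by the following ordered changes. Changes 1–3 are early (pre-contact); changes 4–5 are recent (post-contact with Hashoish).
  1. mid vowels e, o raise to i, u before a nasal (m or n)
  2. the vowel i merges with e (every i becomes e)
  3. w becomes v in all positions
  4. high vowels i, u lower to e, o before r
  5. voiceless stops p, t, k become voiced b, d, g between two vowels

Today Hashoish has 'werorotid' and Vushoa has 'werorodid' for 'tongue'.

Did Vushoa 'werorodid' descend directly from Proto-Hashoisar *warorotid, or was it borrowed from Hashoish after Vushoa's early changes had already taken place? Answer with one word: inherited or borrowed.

If inherited, *warorotid would pass through all of Vushoa's changes:
Vushoa: *warorotid
  warorotid (rule 1 does not apply)
  warorotid → waroroted   [vowel merger]
  waroroted → varoroted   [unconditioned shift]
  varoroted (rule 4 does not apply)
  varoroted → varoroded   [intervocalic voicing]
  giving Vushoa varoroded.
If borrowed from Hashoish 'werorotid' after the early changes, it would undergo only the recent ones:
  rule 4 (pre-rhotic lowering): no change (werorotid)
  rule 5 (intervocalic voicing): werorotid → werorodid
  ⇒ as a loan: werorodid
Vushoa 'werorodid' matches the loan outcome 'werorodid', not the inherited 'varoroded' — it skipped the early Vushoa changes, so it was borrowed from Hashoish.

borrowed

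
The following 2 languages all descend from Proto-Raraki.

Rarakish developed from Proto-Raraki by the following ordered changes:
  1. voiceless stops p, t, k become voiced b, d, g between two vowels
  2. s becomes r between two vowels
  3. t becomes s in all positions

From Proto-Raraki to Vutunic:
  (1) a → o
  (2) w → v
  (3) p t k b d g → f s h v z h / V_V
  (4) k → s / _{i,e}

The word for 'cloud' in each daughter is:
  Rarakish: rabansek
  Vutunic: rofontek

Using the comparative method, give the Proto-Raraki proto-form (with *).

Position 4: Rarakish has a, Vutunic has o. Rarakish preserves a here (none of its changes turn any other segment into a), so the proto-segment is *a.
Position 6: Rarakish has s, Vutunic has t. Vutunic preserves t here (none of its changes turn any other segment into t), so the proto-segment is *t.
Verify the candidate proto-form against each daughter:
Rarakish: start from *rapantek.
  rule 1 (intervocalic voicing): rapantek → rabantek
  rule 2: no change — rabantek
  rule 3 (unconditioned shift): rabantek → rabansek
  ⇒ Rarakish rabansek
Vutunic: *rapantek
  rapantek → ropontek   [vowel merger]
  ropontek (rule 2 does not apply)
  ropontek → rofontek   [intervocalic lenition]
  rofontek (rule 4 does not apply)
  giving Vutunic rofontek.
*rapantek is the unique common source.

*rapantek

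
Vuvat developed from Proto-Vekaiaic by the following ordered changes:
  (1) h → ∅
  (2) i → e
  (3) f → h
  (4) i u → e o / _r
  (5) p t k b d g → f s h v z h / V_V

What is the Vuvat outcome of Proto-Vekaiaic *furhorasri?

Vuvat: *furhorasri > furorasri > furorasre > hurorasre > hororasre  (by h-loss, vowel merger, unconditioned shift, pre-rhotic lowering)

hororasre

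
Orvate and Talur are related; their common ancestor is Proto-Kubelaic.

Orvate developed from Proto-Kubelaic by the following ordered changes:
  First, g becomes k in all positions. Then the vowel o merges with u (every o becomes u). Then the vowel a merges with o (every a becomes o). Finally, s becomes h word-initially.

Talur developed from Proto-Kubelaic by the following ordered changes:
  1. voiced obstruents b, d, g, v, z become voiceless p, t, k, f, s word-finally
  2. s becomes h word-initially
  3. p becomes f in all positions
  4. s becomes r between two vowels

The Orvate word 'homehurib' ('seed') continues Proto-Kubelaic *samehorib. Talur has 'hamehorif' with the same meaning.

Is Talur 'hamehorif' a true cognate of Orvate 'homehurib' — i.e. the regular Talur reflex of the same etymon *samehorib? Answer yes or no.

Derive the expected Talur reflex of *samehorib:
Talur: *samehorib
  samehorib → samehorip   [final devoicing]
  samehorip → hamehorip   [debuccalisation]
  hamehorip → hamehorif   [unconditioned shift]
  hamehorif (rule 4 does not apply)
  giving Talur hamehorif.
Talur 'hamehorif' matches the regular reflex exactly, so the pair is cognate.

yes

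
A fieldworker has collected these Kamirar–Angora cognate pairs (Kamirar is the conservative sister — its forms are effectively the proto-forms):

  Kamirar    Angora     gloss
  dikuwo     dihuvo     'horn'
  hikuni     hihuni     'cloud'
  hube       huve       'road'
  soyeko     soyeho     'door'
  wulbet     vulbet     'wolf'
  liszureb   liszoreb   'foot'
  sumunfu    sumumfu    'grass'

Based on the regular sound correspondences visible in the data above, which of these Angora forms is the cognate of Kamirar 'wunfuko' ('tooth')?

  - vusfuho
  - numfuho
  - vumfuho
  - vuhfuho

wulbet ~ vulbet — Kamirar w corresponds to Angora v word-initially before a back vowel.
sumunfu ~ sumumfu — Kamirar n corresponds to Angora m after a vowel, before a labial obstruent.
soyeko ~ soyeho — Kamirar k corresponds to Angora h between vowels (before a back vowel).
Applying these to Kamirar 'wunfuko':
  wunfuko → vunfuko   (w→v word-initially before a back vowel)
  vunfuko → vumfuko   (n→m after a vowel, before a labial obstruent)
  vumfuko → vumfuho   (k→h between vowels (before a back vowel))
So the Angora cognate is 'vumfuho'.

vumfuho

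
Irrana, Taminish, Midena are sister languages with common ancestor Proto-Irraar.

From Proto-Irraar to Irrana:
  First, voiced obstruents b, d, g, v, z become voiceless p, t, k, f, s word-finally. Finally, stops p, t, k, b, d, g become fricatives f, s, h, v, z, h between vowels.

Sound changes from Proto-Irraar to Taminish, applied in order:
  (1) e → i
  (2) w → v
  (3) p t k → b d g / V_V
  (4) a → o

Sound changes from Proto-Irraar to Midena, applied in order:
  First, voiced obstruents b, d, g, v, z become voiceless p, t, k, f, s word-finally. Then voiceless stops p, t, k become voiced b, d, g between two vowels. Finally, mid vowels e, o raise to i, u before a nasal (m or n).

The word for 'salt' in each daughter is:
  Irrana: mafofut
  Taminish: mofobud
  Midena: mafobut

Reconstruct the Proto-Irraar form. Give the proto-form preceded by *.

Position 2: Irrana has a, Taminish has o, Midena has a. Irrana preserves a here (none of its changes turn any other segment into a), so the proto-segment is *a.
Position 7: Irrana has t, Taminish has d, Midena has t. Taking the neighbouring segments as reconstructed: Irrana t could go back to *t or *d; Taminish d can only go back to *d; Midena t could go back to *t or *d — the one source consistent with every daughter is *d.
Continuing position by position gives *mafopud; check it forward:
Irrana: *mafopud > mafoput > mafofut  (by final devoicing, intervocalic lenition)
Taminish: *mafopud
  mafopud (rule 1 does not apply)
  mafopud (rule 2 does not apply)
  mafopud → mafobud   [intervocalic voicing]
  mafobud → mofobud   [vowel merger]
  giving Taminish mofobud.
Midena: *mafopud > mafoput > mafobut  (by final devoicing, intervocalic voicing)
*mafopud is the unique common source.

*mafopud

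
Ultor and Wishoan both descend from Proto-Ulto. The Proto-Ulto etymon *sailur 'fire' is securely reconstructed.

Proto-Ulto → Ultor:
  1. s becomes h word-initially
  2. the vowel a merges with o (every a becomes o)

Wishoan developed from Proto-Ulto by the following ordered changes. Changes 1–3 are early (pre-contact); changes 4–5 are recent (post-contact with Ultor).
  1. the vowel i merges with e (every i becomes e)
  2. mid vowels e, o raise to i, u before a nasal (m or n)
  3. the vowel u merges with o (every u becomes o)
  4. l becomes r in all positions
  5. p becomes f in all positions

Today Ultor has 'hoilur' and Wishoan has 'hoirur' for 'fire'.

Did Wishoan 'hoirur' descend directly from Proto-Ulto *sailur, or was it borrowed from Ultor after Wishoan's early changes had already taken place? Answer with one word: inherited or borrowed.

If inherited, *sailur would pass through all of Wishoan's changes:
Wishoan: *sailur
  sailur → saelur   [vowel merger]
  saelur (rule 2 does not apply)
  saelur → saelor   [vowel merger]
  saelor → saeror   [unconditioned shift]
  saeror (rule 5 does not apply)
  giving Wishoan saeror.
If borrowed from Ultor 'hoilur' after the early changes, it would undergo only the recent ones:
  rule 4 (unconditioned shift): hoilur → hoirur
  rule 5 (unconditioned shift): no change (hoirur)
  ⇒ as a loan: hoirur
Wishoan 'hoirur' matches the loan outcome 'hoirur', not the inherited 'saeror' — it skipped the early Wishoan changes, so it was borrowed from Ultor.

borrowed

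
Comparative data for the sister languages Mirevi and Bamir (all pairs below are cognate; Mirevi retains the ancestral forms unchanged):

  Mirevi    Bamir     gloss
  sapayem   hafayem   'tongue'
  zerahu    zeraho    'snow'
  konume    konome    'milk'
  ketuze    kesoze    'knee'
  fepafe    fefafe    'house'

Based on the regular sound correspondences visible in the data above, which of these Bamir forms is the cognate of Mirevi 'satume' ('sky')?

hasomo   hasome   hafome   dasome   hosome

sapayem ~ hafayem — Mirevi s corresponds to Bamir h word-initially before a back vowel.
ketuze ~ kesoze — Mirevi t corresponds to Bamir s between vowels (before a back vowel).
konume ~ konome — Mirevi u corresponds to Bamir o after a consonant, before a nasal.
Applying these to Mirevi 'satume':
  satume → hatume   (s→h word-initially before a back vowel)
  hatume → hasume   (t→s between vowels (before a back vowel))
  hasume → hasome   (u→o after a consonant, before a nasal)
So the Bamir cognate is 'hasome'.

hasome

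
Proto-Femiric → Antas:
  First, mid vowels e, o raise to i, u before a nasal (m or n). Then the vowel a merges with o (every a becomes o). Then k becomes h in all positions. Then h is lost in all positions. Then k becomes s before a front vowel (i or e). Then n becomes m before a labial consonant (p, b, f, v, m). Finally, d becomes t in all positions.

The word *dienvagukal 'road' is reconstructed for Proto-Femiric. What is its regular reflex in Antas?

tiimvoguol

Antas: *dienvagukal > diinvagukal > diinvogukol > diinvoguhol > diinvoguol > diimvoguol > tiimvoguol  (by pre-nasal raising, vowel merger, unconditioned shift, h-loss, nasal place assimilation, unconditioned shift)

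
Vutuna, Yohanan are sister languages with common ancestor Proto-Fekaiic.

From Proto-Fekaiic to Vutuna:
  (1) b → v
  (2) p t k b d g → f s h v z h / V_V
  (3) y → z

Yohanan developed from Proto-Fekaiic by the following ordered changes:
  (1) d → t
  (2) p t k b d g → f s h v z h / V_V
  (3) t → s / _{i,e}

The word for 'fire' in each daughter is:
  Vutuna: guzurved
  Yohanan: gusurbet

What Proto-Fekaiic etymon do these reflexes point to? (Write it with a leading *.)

Position 8: Vutuna has d, Yohanan has t. Vutuna preserves d here (none of its changes turn any other segment into d), so the proto-segment is *d.
Position 6: Vutuna has v, Yohanan has b. Yohanan preserves b here (none of its changes turn any other segment into b), so the proto-segment is *b.
Position 3: Vutuna has z, Yohanan has s. Taking the neighbouring segments as reconstructed: Vutuna z could go back to *d or *z or *y; Yohanan s could go back to *t or *d or *s — the one source consistent with every daughter is *d.
Continuing position by position gives *gudurbed; check it forward:
Vutuna: *gudurbed
  gudurbed → gudurved   [unconditioned shift]
  gudurved → guzurved   [intervocalic lenition]
  guzurved (rule 3 does not apply)
  giving Vutuna guzurved.
Yohanan: *gudurbed
  gudurbed → guturbet   [unconditioned shift]
  guturbet → gusurbet   [intervocalic lenition]
  gusurbet (rule 3 does not apply)
  giving Yohanan gusurbet.
*gudurbed is the unique common source.

*gudurbed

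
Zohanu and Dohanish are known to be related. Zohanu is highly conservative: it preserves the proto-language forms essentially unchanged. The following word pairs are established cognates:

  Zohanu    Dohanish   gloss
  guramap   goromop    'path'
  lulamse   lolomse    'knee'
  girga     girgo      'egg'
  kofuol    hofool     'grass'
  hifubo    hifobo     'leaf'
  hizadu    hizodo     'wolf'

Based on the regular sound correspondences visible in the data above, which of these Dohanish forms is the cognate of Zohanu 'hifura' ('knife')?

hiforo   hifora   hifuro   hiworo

hiforo

guramap ~ goromop — Zohanu u corresponds to Dohanish o after a consonant, before r.
girga ~ girgo — Zohanu a corresponds to Dohanish o word-finally.
Applying these to Zohanu 'hifura':
  hifura → hifora   (u→o after a consonant, before r)
  hifora → hiforo   (a→o word-finally)
So the Dohanish cognate is 'hiforo'.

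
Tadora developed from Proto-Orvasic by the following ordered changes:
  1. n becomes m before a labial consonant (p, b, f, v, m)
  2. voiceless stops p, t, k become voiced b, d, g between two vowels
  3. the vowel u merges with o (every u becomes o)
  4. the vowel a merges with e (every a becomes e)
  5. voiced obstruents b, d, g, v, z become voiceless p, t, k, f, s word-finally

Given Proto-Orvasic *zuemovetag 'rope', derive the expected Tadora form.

zoemovedek

Tadora: *zuemovetag
  zuemovetag (rule 1 does not apply)
  zuemovetag → zuemovedag   [intervocalic voicing]
  zuemovedag → zoemovedag   [vowel merger]
  zoemovedag → zoemovedeg   [vowel merger]
  zoemovedeg → zoemovedek   [final devoicing]
  giving Tadora zoemovedek.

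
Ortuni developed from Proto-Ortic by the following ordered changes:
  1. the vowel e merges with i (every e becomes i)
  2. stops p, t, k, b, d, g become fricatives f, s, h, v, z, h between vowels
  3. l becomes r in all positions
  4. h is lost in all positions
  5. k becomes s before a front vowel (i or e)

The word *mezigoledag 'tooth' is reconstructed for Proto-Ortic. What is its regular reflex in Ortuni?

miziorizag

Ortuni: *mezigoledag > mizigolidag > miziholizag > mizihorizag > miziorizag  (by vowel merger, intervocalic lenition, unconditioned shift, h-loss)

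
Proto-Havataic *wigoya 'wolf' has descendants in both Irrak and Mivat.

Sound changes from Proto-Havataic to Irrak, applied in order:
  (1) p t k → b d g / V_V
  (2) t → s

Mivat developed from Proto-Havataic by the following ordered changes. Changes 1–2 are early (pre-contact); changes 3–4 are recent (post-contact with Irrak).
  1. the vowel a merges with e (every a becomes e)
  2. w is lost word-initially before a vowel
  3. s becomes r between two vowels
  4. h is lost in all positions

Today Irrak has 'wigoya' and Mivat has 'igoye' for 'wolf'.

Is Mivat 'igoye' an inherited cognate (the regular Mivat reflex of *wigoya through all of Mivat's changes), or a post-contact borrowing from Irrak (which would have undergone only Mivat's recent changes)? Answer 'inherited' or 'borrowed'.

If inherited, *wigoya would pass through all of Mivat's changes:
Mivat: *wigoya > wigoye > igoye  (by vowel merger, glide loss)
If borrowed from Irrak 'wigoya' after the early changes, it would undergo only the recent ones:
  rule 3 (rhotacism): no change (wigoya)
  rule 4 (h-loss): no change (wigoya)
  ⇒ as a loan: wigoya
Mivat 'igoye' matches the inherited outcome exactly, so it is an inherited cognate, not a loan.

inherited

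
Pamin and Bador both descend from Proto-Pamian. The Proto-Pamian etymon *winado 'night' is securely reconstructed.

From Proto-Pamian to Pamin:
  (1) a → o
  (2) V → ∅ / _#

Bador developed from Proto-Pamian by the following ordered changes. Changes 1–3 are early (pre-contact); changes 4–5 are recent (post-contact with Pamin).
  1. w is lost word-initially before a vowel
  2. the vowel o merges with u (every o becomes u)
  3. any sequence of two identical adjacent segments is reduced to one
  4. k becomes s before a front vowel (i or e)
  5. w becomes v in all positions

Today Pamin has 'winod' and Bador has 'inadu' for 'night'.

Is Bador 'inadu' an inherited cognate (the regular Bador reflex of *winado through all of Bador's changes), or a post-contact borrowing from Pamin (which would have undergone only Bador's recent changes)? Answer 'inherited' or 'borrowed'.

inherited

If inherited, *winado would pass through all of Bador's changes:
Bador: start from *winado.
  rule 1 (glide loss): winado → inado
  rule 2 (vowel merger): inado → inadu
  rule 3: no change — inadu
  rule 4: no change — inadu
  rule 5: no change — inadu
  ⇒ Bador inadu
If borrowed from Pamin 'winod' after the early changes, it would undergo only the recent ones:
  rule 4 (palatalisation): no change (winod)
  rule 5 (unconditioned shift): winod → vinod
  ⇒ as a loan: vinod
Bador 'inadu' matches the inherited outcome exactly, so it is an inherited cognate, not a loan.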